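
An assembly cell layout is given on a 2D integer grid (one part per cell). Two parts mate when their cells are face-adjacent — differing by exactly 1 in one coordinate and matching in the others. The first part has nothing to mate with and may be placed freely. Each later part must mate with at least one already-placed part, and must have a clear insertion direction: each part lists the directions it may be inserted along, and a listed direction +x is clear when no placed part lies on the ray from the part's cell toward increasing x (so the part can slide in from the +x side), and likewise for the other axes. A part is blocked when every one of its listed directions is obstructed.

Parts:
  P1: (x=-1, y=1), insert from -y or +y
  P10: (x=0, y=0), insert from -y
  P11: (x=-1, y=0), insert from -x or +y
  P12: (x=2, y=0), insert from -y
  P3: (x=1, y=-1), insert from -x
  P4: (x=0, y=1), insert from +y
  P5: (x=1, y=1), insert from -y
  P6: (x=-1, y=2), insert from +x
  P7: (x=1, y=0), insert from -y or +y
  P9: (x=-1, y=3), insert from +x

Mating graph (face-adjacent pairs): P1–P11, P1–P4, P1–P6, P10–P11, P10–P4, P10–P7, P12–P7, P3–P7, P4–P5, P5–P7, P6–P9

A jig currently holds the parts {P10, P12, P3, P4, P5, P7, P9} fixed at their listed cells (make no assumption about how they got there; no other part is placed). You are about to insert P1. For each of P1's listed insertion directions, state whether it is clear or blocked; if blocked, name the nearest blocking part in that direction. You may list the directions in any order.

-y: ray from P1(-1, 1) has no placed part ⇒ clear
+y: nearest on ray is P9@(-1, 3) ⇒ blocked

+y: blocked by P9; -y: clear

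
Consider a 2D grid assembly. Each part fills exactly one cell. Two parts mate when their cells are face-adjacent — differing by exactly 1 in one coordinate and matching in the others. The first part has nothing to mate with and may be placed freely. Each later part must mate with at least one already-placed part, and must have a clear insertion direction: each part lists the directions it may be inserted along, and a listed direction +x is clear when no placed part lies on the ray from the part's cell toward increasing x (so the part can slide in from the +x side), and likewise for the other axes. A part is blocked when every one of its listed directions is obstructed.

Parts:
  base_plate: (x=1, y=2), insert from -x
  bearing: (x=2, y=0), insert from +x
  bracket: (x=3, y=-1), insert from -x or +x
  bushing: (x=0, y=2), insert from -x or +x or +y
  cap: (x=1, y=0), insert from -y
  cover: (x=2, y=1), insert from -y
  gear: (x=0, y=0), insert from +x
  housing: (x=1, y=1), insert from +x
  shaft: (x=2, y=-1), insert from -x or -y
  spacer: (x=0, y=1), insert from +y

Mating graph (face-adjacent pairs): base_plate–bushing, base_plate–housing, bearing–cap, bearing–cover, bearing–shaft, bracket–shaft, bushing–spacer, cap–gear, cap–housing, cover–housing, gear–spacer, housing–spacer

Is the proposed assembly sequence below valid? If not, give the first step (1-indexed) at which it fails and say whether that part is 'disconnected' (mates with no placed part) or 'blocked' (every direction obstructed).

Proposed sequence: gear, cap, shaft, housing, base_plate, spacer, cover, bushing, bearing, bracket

1. gear@(0, 0) [+x clear] — {gear}
2. cap@(1, 0) [-y clear] — {cap, gear}
3. shaft@(2, -1) — no placed neighbour ⇒ disconnected

Invalid at step 3 (disconnected)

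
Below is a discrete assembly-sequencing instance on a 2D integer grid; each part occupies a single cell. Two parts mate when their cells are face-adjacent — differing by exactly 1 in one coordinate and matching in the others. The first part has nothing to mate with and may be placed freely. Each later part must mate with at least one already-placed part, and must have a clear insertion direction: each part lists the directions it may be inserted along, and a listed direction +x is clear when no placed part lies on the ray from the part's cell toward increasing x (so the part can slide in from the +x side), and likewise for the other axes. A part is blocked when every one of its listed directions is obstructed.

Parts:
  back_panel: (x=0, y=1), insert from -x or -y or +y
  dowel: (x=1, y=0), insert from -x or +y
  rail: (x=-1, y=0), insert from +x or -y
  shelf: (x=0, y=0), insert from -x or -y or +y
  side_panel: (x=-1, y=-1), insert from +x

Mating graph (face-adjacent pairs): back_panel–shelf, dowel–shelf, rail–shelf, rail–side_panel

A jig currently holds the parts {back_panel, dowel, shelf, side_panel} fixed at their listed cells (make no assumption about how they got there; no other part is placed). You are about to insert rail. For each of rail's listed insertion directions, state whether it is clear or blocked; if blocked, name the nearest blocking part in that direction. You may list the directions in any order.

+x: blocked by shelf; -y: blocked by side_panel

+x: nearest on ray is shelf@(0, 0) ⇒ blocked
-y: nearest on ray is side_panel@(-1, -1) ⇒ blocked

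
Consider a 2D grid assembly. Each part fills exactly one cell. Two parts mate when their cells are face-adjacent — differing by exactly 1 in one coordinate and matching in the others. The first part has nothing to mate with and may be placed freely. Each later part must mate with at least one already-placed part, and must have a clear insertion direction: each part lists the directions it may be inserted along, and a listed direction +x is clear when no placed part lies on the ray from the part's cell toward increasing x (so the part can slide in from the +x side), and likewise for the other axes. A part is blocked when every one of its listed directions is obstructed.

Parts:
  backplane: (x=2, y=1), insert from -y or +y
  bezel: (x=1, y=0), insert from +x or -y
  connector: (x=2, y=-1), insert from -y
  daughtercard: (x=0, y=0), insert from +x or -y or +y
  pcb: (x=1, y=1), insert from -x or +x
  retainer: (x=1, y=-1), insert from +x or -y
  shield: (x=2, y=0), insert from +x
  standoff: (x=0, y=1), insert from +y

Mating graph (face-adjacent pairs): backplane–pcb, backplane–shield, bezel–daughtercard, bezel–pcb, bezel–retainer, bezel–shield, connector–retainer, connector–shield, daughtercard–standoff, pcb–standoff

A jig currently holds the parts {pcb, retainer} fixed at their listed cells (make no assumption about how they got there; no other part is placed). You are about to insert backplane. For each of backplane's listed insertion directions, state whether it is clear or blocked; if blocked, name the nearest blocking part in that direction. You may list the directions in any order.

+y: clear; -y: clear

-y: ray from backplane(2, 1) has no placed part ⇒ clear
+y: ray from backplane(2, 1) has no placed part ⇒ clear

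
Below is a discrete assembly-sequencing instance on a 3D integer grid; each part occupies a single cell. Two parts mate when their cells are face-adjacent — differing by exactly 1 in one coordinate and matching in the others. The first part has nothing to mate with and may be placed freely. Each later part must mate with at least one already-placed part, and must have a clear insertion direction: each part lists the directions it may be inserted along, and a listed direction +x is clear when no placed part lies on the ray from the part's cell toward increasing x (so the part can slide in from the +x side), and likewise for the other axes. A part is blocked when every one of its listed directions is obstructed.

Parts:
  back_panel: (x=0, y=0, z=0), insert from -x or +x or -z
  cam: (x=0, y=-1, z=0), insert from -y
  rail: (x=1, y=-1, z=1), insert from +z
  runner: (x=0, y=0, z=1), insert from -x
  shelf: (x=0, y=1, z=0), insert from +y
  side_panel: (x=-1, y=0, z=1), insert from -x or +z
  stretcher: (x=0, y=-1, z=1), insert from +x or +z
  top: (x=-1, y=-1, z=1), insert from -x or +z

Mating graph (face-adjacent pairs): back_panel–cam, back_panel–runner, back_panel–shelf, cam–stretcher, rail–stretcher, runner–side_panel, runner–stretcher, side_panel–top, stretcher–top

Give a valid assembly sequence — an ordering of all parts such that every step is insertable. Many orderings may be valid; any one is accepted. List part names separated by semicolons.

1. cam@(0, -1, 0) [-y clear] — {cam}
2. stretcher@(0, -1, 1) [+x clear] — {cam, stretcher}
3. runner@(0, 0, 1) [-x clear] — {cam, runner, stretcher}
4. top@(-1, -1, 1) [-x clear] — {cam, runner, stretcher, top}
5. back_panel@(0, 0, 0) [-x clear] — {back_panel, cam, runner, stretcher, top}
6. shelf@(0, 1, 0) [+y clear] — {back_panel, cam, runner, shelf, stretcher, top}
7. rail@(1, -1, 1) [+z clear] — {back_panel, cam, rail, runner, shelf, stretcher, top}
8. side_panel@(-1, 0, 1) [-x clear] — {back_panel, cam, rail, runner, shelf, side_panel, stretcher, top}

cam; stretcher; runner; top; back_panel; shelf; rail; side_panel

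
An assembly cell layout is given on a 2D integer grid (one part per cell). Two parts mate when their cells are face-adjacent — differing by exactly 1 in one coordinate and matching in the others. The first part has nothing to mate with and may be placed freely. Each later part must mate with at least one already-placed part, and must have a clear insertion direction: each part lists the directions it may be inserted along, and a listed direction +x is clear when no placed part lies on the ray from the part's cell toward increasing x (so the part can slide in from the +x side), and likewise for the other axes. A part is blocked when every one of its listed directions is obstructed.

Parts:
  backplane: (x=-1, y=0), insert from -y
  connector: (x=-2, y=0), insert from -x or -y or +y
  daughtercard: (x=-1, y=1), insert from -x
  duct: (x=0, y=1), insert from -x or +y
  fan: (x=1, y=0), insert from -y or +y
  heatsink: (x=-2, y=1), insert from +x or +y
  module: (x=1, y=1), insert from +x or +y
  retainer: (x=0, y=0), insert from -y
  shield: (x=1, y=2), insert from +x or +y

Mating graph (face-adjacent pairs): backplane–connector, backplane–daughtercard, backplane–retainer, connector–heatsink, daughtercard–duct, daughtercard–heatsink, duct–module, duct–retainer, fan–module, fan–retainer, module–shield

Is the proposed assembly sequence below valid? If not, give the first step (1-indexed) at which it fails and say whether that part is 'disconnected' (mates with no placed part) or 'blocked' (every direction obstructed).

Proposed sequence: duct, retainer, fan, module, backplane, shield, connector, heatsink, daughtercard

Invalid at step 9 (blocked)

1. duct@(0, 1) [-x clear] — {duct}
2. retainer@(0, 0) [-y clear] — {duct, retainer}
3. fan@(1, 0) [-y clear] — {duct, fan, retainer}
4. module@(1, 1) [+x clear] — {duct, fan, module, retainer}
5. backplane@(-1, 0) [-y clear] — {backplane, duct, fan, module, retainer}
6. shield@(1, 2) [+x clear] — {backplane, duct, fan, module, retainer, shield}
7. connector@(-2, 0) [-x clear] — {backplane, connector, duct, fan, module, retainer, shield}
8. heatsink@(-2, 1) [+y clear] — {backplane, connector, duct, fan, heatsink, module, retainer, shield}
9. daughtercard@(-1, 1) — -x all obstructed ⇒ blocked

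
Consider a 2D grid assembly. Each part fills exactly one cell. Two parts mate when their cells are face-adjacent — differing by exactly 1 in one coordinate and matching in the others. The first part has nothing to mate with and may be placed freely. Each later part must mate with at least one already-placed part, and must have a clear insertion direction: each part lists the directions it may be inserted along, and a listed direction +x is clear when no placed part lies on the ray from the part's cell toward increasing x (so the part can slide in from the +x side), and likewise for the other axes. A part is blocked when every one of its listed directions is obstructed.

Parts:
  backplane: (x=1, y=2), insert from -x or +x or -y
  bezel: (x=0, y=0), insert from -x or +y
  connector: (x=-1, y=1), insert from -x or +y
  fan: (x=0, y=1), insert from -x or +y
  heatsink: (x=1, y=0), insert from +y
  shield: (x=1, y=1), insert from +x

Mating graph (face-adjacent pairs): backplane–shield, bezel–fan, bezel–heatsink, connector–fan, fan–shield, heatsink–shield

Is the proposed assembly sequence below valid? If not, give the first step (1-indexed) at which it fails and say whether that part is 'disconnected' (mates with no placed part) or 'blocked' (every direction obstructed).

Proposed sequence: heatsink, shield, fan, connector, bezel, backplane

1. heatsink@(1, 0) [+y clear] — {heatsink}
2. shield@(1, 1) [+x clear] — {heatsink, shield}
3. fan@(0, 1) [-x clear] — {fan, heatsink, shield}
4. connector@(-1, 1) [-x clear] — {connector, fan, heatsink, shield}
5. bezel@(0, 0) [-x clear] — {bezel, connector, fan, heatsink, shield}
6. backplane@(1, 2) [-x clear] — {backplane, bezel, connector, fan, heatsink, shield}

Valid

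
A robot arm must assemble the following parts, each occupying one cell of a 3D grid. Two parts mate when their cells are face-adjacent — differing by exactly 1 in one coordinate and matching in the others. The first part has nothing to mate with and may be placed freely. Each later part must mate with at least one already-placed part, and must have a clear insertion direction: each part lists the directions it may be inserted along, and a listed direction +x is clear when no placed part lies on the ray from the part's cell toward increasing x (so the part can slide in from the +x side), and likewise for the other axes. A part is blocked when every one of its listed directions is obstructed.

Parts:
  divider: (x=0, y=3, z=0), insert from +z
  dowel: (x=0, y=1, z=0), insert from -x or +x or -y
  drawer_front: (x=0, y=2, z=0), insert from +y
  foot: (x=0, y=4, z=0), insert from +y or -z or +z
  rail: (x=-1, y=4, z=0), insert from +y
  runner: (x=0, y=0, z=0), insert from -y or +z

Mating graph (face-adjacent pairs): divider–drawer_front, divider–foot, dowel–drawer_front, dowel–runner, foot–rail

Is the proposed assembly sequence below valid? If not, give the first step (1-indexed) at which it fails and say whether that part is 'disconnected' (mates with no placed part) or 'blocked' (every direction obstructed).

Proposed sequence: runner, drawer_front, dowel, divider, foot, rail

Invalid at step 2 (disconnected)

1. runner@(0, 0, 0) [-y clear] — {runner}
2. drawer_front@(0, 2, 0) — no placed neighbour ⇒ disconnected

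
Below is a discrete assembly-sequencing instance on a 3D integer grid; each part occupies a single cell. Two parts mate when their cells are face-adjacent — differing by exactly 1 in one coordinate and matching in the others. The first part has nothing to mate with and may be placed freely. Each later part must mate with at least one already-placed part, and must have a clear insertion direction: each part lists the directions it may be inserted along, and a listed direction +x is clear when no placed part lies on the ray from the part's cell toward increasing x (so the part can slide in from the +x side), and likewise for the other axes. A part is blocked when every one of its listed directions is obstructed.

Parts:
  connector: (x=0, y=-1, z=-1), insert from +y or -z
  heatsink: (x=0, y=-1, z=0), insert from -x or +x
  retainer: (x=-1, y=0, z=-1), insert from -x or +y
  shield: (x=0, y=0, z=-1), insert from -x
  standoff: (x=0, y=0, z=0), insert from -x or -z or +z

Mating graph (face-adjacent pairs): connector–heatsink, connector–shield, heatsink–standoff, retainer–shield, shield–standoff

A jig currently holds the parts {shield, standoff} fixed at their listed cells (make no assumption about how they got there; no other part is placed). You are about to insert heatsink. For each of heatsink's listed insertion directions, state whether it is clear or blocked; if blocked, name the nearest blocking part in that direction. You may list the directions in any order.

+x: clear; -x: clear

-x: ray from heatsink(0, -1, 0) has no placed part ⇒ clear
+x: ray from heatsink(0, -1, 0) has no placed part ⇒ clear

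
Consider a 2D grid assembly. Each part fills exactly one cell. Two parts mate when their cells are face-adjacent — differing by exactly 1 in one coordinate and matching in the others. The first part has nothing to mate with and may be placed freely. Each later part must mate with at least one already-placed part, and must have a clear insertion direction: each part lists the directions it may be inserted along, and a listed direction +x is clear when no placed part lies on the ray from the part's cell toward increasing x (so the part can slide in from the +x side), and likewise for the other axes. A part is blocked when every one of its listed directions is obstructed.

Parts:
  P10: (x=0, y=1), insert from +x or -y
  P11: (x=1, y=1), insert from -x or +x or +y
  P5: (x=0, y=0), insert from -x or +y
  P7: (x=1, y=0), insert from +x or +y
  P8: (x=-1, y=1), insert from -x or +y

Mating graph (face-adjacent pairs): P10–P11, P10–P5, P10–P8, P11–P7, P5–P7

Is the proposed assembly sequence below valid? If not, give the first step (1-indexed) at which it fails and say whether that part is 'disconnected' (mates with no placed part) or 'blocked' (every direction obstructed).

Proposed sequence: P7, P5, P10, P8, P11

Valid

1. P7@(1, 0) [+x clear] — {P7}
2. P5@(0, 0) [-x clear] — {P5, P7}
3. P10@(0, 1) [+x clear] — {P10, P5, P7}
4. P8@(-1, 1) [-x clear] — {P10, P5, P7, P8}
5. P11@(1, 1) [+x clear] — {P10, P11, P5, P7, P8}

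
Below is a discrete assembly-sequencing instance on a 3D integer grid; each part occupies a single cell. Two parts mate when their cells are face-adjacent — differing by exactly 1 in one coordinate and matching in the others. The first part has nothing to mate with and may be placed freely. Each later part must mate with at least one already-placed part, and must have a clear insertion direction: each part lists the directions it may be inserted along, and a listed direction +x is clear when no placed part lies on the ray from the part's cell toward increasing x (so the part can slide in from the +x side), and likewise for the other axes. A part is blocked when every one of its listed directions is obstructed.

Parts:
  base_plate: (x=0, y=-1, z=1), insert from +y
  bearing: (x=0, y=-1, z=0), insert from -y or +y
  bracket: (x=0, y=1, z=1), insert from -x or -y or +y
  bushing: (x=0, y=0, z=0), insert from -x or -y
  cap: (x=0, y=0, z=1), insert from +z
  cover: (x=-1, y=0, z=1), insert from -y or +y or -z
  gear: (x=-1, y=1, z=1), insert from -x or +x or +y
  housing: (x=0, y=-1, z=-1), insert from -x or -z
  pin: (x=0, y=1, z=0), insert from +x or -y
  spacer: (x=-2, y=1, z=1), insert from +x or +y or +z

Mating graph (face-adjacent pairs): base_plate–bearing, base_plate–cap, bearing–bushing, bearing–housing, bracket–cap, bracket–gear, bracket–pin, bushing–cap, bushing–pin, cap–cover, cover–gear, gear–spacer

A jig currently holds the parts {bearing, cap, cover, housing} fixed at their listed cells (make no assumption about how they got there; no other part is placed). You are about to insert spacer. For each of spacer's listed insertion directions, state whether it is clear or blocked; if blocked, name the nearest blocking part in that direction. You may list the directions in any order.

+x: ray from spacer(-2, 1, 1) has no placed part ⇒ clear
+y: ray from spacer(-2, 1, 1) has no placed part ⇒ clear
+z: ray from spacer(-2, 1, 1) has no placed part ⇒ clear

+x: clear; +y: clear; +z: clear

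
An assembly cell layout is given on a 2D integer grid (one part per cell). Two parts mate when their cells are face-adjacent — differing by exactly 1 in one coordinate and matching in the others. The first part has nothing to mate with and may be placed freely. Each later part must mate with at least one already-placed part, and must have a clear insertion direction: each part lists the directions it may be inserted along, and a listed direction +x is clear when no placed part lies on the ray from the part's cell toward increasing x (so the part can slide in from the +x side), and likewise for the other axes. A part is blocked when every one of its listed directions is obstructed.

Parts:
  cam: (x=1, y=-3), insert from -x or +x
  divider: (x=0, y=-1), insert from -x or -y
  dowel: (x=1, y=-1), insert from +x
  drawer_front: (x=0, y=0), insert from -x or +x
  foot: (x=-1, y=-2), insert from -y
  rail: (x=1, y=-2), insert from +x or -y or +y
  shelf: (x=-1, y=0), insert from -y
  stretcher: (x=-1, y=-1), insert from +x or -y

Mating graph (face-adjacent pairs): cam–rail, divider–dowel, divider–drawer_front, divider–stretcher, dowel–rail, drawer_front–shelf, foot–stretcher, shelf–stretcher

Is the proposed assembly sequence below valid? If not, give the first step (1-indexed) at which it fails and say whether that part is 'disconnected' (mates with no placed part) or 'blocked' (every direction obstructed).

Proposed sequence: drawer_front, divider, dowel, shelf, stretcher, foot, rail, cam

Valid

1. drawer_front@(0, 0) [-x clear] — {drawer_front}
2. divider@(0, -1) [-x clear] — {divider, drawer_front}
3. dowel@(1, -1) [+x clear] — {divider, dowel, drawer_front}
4. shelf@(-1, 0) [-y clear] — {divider, dowel, drawer_front, shelf}
5. stretcher@(-1, -1) [-y clear] — {divider, dowel, drawer_front, shelf, stretcher}
6. foot@(-1, -2) [-y clear] — {divider, dowel, drawer_front, foot, shelf, stretcher}
7. rail@(1, -2) [+x clear] — {divider, dowel, drawer_front, foot, rail, shelf, stretcher}
8. cam@(1, -3) [-x clear] — {cam, divider, dowel, drawer_front, foot, rail, shelf, stretcher}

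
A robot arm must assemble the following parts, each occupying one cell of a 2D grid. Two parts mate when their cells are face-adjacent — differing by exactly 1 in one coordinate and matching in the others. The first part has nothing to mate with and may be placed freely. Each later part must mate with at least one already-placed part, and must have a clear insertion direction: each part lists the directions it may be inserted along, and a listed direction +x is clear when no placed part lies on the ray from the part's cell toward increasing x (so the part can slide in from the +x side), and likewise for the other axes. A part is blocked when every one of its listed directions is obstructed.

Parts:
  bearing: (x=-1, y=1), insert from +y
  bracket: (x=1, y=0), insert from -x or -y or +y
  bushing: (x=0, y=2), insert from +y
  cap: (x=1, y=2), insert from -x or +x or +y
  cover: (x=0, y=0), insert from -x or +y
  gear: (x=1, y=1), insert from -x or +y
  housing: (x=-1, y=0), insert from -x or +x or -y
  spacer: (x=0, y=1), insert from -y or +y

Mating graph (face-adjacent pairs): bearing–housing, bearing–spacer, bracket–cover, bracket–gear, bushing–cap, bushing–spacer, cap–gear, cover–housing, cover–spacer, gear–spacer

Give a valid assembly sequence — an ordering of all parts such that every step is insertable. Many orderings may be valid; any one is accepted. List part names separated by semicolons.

cover; spacer; bearing; housing; gear; cap; bushing; bracket

1. cover@(0, 0) [-x clear] — {cover}
2. spacer@(0, 1) [+y clear] — {cover, spacer}
3. bearing@(-1, 1) [+y clear] — {bearing, cover, spacer}
4. housing@(-1, 0) [-x clear] — {bearing, cover, housing, spacer}
5. gear@(1, 1) [+y clear] — {bearing, cover, gear, housing, spacer}
6. cap@(1, 2) [-x clear] — {bearing, cap, cover, gear, housing, spacer}
7. bushing@(0, 2) [+y clear] — {bearing, bushing, cap, cover, gear, housing, spacer}
8. bracket@(1, 0) [-y clear] — {bearing, bracket, bushing, cap, cover, gear, housing, spacer}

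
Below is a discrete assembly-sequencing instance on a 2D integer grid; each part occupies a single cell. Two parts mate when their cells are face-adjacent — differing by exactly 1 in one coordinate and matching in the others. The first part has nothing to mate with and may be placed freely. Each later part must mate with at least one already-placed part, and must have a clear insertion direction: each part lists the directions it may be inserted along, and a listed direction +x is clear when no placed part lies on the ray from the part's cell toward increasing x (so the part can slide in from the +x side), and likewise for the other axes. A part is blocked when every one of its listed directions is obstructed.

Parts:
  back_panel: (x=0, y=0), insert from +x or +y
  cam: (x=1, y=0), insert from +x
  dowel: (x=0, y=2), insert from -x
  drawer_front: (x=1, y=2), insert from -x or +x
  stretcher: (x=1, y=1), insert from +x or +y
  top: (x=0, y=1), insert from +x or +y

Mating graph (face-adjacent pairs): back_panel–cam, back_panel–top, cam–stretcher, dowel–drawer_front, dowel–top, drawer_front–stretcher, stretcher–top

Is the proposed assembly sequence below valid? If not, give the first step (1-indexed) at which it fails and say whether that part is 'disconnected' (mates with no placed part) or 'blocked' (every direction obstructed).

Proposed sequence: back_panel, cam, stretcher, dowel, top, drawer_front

1. back_panel@(0, 0) [+x clear] — {back_panel}
2. cam@(1, 0) [+x clear] — {back_panel, cam}
3. stretcher@(1, 1) [+x clear] — {back_panel, cam, stretcher}
4. dowel@(0, 2) — no placed neighbour ⇒ disconnected

Invalid at step 4 (disconnected)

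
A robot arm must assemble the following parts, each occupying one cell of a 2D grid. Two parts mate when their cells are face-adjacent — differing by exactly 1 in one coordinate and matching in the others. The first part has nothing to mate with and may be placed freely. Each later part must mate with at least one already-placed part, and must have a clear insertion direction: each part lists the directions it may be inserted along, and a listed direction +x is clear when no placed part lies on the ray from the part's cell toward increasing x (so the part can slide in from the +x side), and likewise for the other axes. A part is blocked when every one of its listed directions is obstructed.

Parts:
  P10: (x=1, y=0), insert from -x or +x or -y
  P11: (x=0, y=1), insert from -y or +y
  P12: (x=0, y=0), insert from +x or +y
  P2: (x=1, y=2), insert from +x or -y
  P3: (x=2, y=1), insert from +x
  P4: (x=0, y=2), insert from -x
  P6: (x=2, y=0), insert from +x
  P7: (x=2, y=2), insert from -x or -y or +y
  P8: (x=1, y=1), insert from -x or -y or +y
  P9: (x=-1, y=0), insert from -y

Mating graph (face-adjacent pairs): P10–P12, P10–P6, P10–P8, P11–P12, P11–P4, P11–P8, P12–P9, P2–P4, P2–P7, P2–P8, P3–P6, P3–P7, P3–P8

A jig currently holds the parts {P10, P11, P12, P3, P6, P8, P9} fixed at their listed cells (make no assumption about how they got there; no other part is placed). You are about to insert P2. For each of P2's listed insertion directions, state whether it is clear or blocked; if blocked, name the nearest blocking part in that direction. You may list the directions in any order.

+x: ray from P2(1, 2) has no placed part ⇒ clear
-y: nearest on ray is P8@(1, 1) ⇒ blocked

+x: clear; -y: blocked by P8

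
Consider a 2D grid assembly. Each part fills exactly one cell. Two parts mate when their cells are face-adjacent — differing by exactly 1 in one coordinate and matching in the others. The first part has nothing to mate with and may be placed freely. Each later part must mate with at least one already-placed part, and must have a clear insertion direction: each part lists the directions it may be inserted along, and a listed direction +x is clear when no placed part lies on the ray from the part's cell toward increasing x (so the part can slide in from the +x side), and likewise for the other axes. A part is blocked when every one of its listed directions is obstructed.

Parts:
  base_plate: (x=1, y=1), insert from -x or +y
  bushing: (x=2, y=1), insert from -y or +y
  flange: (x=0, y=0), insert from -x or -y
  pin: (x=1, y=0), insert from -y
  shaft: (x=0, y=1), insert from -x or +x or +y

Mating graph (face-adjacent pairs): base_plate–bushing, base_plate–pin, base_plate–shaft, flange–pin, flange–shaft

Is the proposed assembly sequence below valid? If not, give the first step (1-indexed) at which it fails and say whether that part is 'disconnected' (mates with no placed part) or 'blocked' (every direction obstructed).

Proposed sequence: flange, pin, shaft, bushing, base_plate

1. flange@(0, 0) [-x clear] — {flange}
2. pin@(1, 0) [-y clear] — {flange, pin}
3. shaft@(0, 1) [-x clear] — {flange, pin, shaft}
4. bushing@(2, 1) — no placed neighbour ⇒ disconnected

Invalid at step 4 (disconnected)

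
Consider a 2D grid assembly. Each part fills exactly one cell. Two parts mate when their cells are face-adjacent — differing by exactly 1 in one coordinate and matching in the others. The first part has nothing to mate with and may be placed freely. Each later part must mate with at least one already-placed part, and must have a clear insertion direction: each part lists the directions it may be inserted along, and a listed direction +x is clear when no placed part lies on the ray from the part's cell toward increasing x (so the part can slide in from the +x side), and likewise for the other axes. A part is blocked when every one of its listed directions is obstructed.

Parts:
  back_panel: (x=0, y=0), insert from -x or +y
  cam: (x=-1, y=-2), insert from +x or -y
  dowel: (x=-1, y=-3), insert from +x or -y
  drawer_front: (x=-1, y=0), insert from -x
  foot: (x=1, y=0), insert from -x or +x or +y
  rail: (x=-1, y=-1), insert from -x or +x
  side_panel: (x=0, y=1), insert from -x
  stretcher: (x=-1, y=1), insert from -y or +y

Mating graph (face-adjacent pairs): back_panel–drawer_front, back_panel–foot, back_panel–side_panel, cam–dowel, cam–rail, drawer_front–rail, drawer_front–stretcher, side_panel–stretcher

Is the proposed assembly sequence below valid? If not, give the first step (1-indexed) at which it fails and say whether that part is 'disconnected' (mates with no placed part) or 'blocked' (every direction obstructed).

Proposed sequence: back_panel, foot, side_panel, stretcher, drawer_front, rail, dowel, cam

Invalid at step 7 (disconnected)

1. back_panel@(0, 0) [-x clear] — {back_panel}
2. foot@(1, 0) [+x clear] — {back_panel, foot}
3. side_panel@(0, 1) [-x clear] — {back_panel, foot, side_panel}
4. stretcher@(-1, 1) [-y clear] — {back_panel, foot, side_panel, stretcher}
5. drawer_front@(-1, 0) [-x clear] — {back_panel, drawer_front, foot, side_panel, stretcher}
6. rail@(-1, -1) [-x clear] — {back_panel, drawer_front, foot, rail, side_panel, stretcher}
7. dowel@(-1, -3) — no placed neighbour ⇒ disconnected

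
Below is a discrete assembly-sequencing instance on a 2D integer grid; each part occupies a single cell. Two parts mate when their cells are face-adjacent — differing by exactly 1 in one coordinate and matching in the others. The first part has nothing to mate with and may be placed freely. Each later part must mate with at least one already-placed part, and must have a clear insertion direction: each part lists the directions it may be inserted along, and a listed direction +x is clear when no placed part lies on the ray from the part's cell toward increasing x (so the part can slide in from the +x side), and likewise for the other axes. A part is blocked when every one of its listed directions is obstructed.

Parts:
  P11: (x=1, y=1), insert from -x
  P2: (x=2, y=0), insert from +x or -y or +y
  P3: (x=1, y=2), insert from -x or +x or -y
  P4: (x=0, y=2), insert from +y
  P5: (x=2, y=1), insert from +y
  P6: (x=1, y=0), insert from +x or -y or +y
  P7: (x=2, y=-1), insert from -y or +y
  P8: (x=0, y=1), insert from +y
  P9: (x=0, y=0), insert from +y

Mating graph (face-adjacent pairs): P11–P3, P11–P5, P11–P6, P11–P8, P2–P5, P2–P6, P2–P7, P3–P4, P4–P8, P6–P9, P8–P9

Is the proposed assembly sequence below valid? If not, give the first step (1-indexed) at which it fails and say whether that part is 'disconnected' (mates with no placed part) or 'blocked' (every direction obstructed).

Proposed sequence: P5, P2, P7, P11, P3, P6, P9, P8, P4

1. P5@(2, 1) [+y clear] — {P5}
2. P2@(2, 0) [+x clear] — {P2, P5}
3. P7@(2, -1) [-y clear] — {P2, P5, P7}
4. P11@(1, 1) [-x clear] — {P11, P2, P5, P7}
5. P3@(1, 2) [-x clear] — {P11, P2, P3, P5, P7}
6. P6@(1, 0) [-y clear] — {P11, P2, P3, P5, P6, P7}
7. P9@(0, 0) [+y clear] — {P11, P2, P3, P5, P6, P7, P9}
8. P8@(0, 1) [+y clear] — {P11, P2, P3, P5, P6, P7, P8, P9}
9. P4@(0, 2) [+y clear] — {P11, P2, P3, P4, P5, P6, P7, P8, P9}

Valid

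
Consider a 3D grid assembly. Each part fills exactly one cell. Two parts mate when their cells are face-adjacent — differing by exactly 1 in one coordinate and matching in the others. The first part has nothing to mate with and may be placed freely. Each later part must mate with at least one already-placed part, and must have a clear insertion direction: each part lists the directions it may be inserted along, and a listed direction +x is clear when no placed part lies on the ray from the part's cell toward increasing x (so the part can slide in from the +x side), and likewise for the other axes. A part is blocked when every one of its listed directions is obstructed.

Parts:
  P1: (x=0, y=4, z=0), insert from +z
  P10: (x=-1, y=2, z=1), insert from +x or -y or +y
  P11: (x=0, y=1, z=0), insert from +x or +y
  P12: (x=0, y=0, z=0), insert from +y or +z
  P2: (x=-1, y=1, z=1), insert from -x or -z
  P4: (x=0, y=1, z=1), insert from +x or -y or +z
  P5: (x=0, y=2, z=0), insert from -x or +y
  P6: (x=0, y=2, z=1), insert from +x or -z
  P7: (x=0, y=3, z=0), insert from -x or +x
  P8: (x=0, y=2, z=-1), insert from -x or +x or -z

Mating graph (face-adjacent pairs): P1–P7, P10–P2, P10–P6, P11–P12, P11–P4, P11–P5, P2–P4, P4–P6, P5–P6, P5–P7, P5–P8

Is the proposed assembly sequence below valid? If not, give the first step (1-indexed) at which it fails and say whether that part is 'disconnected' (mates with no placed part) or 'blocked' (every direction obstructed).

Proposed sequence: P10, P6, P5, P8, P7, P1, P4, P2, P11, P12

1. P10@(-1, 2, 1) [+x clear] — {P10}
2. P6@(0, 2, 1) [+x clear] — {P10, P6}
3. P5@(0, 2, 0) [-x clear] — {P10, P5, P6}
4. P8@(0, 2, -1) [-x clear] — {P10, P5, P6, P8}
5. P7@(0, 3, 0) [-x clear] — {P10, P5, P6, P7, P8}
6. P1@(0, 4, 0) [+z clear] — {P1, P10, P5, P6, P7, P8}
7. P4@(0, 1, 1) [+x clear] — {P1, P10, P4, P5, P6, P7, P8}
8. P2@(-1, 1, 1) [-x clear] — {P1, P10, P2, P4, P5, P6, P7, P8}
9. P11@(0, 1, 0) [+x clear] — {P1, P10, P11, P2, P4, P5, P6, P7, P8}
10. P12@(0, 0, 0) [+z clear] — {P1, P10, P11, P12, P2, P4, P5, P6, P7, P8}

Valid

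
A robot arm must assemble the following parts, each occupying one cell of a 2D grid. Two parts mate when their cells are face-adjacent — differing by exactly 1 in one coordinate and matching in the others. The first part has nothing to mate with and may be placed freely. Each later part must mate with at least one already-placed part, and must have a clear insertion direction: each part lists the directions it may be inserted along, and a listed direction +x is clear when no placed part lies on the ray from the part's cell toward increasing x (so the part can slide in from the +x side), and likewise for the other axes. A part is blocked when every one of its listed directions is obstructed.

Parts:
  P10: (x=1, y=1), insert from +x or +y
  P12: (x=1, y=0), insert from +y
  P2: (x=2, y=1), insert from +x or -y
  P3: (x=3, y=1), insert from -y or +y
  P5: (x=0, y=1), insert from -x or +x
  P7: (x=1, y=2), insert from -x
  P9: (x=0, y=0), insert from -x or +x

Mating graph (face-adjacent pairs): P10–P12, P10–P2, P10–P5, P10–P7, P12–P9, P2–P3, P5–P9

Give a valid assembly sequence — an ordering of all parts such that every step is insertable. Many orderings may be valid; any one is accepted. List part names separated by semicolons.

1. P9@(0, 0) [-x clear] — {P9}
2. P5@(0, 1) [-x clear] — {P5, P9}
3. P12@(1, 0) [+y clear] — {P12, P5, P9}
4. P10@(1, 1) [+x clear] — {P10, P12, P5, P9}
5. P2@(2, 1) [+x clear] — {P10, P12, P2, P5, P9}
6. P7@(1, 2) [-x clear] — {P10, P12, P2, P5, P7, P9}
7. P3@(3, 1) [-y clear] — {P10, P12, P2, P3, P5, P7, P9}

P9; P5; P12; P10; P2; P7; P3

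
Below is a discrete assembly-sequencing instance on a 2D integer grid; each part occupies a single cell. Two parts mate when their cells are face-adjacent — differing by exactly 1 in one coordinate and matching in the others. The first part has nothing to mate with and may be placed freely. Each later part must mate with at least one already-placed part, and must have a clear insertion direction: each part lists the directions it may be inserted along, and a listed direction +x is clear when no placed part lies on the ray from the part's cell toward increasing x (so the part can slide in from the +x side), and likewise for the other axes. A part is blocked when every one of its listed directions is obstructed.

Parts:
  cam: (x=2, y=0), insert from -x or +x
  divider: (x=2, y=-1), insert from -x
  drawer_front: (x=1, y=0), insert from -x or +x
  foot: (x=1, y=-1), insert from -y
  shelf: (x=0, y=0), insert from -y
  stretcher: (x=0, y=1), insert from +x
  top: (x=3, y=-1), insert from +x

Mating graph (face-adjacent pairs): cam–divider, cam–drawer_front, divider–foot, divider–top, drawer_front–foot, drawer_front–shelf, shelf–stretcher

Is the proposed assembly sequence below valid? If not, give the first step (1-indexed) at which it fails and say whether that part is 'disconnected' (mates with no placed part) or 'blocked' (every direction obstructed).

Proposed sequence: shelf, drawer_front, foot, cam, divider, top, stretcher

Invalid at step 5 (blocked)

1. shelf@(0, 0) [-y clear] — {shelf}
2. drawer_front@(1, 0) [+x clear] — {drawer_front, shelf}
3. foot@(1, -1) [-y clear] — {drawer_front, foot, shelf}
4. cam@(2, 0) [+x clear] — {cam, drawer_front, foot, shelf}
5. divider@(2, -1) — -x all obstructed ⇒ blocked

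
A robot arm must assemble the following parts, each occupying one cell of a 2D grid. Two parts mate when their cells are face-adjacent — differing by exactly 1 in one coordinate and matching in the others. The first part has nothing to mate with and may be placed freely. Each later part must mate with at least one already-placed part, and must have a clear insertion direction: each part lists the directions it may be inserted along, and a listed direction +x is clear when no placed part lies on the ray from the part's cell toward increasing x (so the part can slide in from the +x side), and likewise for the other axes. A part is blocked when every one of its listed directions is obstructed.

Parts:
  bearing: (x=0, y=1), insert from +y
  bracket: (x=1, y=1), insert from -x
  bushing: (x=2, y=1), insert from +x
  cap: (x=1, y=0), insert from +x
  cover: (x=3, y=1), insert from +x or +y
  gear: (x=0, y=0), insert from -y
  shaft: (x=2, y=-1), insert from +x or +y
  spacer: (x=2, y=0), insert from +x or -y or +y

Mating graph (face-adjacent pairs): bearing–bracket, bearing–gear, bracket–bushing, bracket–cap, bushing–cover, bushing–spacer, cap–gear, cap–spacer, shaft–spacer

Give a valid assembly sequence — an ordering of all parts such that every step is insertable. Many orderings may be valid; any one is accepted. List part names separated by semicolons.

1. bushing@(2, 1) [+x clear] — {bushing}
2. cover@(3, 1) [+x clear] — {bushing, cover}
3. bracket@(1, 1) [-x clear] — {bracket, bushing, cover}
4. cap@(1, 0) [+x clear] — {bracket, bushing, cap, cover}
5. gear@(0, 0) [-y clear] — {bracket, bushing, cap, cover, gear}
6. bearing@(0, 1) [+y clear] — {bearing, bracket, bushing, cap, cover, gear}
7. spacer@(2, 0) [+x clear] — {bearing, bracket, bushing, cap, cover, gear, spacer}
8. shaft@(2, -1) [+x clear] — {bearing, bracket, bushing, cap, cover, gear, shaft, spacer}

bushing; cover; bracket; cap; gear; bearing; spacer; shaft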